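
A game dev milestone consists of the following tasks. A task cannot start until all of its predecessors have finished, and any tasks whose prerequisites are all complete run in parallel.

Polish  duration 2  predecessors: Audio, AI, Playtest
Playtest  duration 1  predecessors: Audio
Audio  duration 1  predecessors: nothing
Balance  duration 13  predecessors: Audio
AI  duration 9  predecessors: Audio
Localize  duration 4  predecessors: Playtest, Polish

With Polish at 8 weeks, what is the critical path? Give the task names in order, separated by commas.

Baseline: Audio→AI→Polish→Localize = 1+9+2+4 = 16 → 16 weeks.
Polish is on the critical path; changing it to 8 makes that path 22 weeks.
That remains the longest chain; total 22 weeks.

Audio, AI, Polish, Localize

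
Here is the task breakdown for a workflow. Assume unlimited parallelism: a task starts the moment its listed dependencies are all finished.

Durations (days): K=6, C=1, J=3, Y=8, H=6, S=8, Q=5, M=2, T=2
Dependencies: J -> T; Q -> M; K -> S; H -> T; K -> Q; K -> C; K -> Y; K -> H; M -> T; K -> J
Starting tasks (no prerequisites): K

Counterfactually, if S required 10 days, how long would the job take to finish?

Baseline: K→Q→M→T = 6+5+2+2 = 15 → 15 days.
S is off the critical path — its longest chain is 14 days, giving 1 of slack.
New critical path: K→S = 6+10 = 16 ⇒ 16 days.

16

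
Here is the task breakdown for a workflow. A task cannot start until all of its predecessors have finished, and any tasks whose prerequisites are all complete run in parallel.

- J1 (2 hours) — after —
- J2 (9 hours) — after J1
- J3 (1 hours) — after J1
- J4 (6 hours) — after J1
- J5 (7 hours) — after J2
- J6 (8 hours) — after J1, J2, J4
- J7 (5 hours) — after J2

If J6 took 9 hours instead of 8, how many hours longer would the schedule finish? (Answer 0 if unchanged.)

Actual critical path: J1→J2→J6 = 2+9+8 = 19 ⇒ 19 hours.
J6 lies on that path, so at 9 hours the path becomes 20 hours.
The critical path is still J1→J2→J6; finish is now 20 hours.
Change in finish: 20 − 19 = +1 hours.

1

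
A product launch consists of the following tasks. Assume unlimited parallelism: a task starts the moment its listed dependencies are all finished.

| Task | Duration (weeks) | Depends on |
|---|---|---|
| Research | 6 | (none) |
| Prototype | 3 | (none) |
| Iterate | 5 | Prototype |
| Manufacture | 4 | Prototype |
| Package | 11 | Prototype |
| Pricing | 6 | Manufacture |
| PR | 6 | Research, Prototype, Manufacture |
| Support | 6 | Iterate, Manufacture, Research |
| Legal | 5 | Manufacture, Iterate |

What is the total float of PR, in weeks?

Prototype→Iterate→Support = 3+5+6 = 14 sets the makespan at 14 weeks.
Longest path through PR: 13 weeks (earliest finish 13, latest finish 14).
Float = 14 − 13 = 1.

1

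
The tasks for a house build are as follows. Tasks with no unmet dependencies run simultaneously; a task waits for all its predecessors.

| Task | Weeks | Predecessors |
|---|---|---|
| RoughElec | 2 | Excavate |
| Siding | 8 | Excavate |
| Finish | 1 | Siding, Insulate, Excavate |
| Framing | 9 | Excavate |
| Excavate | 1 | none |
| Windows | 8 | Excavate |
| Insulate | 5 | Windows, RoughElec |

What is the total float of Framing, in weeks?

5

Excavate→Windows→Insulate→Finish = 1+8+5+1 = 15 sets the makespan at 15 weeks.
The longest chain containing Framing totals 10 weeks.
Slack of Framing = 6 − 1 = 5 weeks.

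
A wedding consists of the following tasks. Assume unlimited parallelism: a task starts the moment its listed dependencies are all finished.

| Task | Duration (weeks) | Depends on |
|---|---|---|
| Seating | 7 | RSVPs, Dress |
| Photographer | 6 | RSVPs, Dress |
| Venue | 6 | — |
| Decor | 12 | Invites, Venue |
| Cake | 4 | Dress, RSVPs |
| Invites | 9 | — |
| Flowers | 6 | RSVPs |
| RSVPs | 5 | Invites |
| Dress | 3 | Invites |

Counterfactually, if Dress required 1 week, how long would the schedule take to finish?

Actual critical path: Invites→RSVPs→Seating = 9+5+7 = 21 ⇒ 21 weeks.
Dress has 2 weeks of float (longest path through it is 19).
That remains the longest chain; total 21 weeks.

21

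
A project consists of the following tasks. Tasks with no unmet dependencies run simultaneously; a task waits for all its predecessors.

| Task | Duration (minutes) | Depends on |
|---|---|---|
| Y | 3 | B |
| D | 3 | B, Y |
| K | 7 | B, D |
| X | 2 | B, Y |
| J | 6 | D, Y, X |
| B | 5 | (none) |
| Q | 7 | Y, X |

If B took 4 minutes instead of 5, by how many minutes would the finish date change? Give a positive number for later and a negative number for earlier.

-1

Critical path before the change: B→Y→D→K = 5+3+3+7 = 18 giving 18 minutes.
Since B is critical, the -1 change carries straight to that chain (now 17 minutes).
The critical path is still B→Y→D→K; finish is now 17 minutes.
Change in finish: 17 − 18 = -1 minutes.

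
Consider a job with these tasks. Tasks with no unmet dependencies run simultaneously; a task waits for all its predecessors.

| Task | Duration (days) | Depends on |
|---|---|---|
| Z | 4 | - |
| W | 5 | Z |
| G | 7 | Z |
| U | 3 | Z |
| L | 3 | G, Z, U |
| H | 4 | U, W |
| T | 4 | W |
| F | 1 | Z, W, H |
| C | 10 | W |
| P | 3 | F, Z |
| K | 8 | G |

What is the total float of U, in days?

The longest chain is Z→W→C = 4+5+10 = 19; overall finish 19 days.
The longest chain containing U totals 15 days.
So U can slip 11 − 7 = 4 days.

4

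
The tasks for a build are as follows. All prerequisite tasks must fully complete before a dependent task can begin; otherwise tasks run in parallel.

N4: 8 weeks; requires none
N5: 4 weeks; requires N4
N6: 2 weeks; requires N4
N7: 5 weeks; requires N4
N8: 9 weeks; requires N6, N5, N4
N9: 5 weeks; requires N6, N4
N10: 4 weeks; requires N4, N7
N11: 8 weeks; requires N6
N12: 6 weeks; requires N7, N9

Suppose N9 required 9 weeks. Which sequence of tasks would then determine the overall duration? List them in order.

N4, N6, N9, N12

Critical path before the change: N4→N6→N9→N12 = 8+2+5+6 = 21 giving 21 weeks.
Since N9 is critical, the +4 change carries straight to that chain (now 25 weeks).
The critical path is still N4→N6→N9→N12; finish is now 25 weeks.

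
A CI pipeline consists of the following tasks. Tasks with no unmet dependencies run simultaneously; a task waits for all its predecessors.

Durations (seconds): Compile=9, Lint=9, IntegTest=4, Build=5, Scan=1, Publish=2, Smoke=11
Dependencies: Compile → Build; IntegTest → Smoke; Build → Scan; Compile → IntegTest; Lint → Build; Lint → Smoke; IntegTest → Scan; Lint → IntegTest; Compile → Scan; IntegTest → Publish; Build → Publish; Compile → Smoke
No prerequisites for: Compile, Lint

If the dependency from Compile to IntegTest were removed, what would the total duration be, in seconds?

Original critical path: Compile→IntegTest→Smoke = 9+4+11 = 24 ⇒ 24 seconds.
Dropping Compile→IntegTest doesn't change IntegTest's earliest start (9); another predecessor still binds.
After: Lint→IntegTest→Smoke = 9+4+11 = 24 → 24 seconds.

24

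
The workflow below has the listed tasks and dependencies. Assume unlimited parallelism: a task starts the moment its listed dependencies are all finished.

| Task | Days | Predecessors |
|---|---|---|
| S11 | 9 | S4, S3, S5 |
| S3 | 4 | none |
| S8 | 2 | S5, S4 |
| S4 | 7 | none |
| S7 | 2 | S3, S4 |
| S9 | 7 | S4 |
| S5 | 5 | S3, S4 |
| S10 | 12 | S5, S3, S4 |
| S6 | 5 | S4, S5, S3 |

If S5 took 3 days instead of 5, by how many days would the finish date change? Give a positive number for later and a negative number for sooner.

-2

Baseline: S4→S5→S10 = 7+5+12 = 24 → 24 days.
S5 is on the critical path; changing it to 3 makes that path 22 days.
That remains the longest chain; total 22 days.
Change in finish: 22 − 24 = -2 days.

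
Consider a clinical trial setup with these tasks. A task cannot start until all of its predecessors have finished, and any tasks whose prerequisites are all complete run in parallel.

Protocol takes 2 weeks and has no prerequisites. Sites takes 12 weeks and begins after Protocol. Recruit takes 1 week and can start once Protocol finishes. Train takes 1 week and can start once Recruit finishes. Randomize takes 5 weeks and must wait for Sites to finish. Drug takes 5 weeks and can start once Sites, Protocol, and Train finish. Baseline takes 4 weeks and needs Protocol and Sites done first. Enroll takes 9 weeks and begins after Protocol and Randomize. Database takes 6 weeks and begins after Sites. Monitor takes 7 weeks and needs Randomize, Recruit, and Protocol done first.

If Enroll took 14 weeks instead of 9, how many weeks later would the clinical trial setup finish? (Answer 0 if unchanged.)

As given, the longest chain is Protocol→Sites→Randomize→Enroll = 2+12+5+9 = 28, so the finish is 28 weeks.
Enroll is on the critical path; changing it to 14 makes that path 33 weeks.
That remains the longest chain; total 33 weeks.
Change in finish: 33 − 28 = +5 weeks.

5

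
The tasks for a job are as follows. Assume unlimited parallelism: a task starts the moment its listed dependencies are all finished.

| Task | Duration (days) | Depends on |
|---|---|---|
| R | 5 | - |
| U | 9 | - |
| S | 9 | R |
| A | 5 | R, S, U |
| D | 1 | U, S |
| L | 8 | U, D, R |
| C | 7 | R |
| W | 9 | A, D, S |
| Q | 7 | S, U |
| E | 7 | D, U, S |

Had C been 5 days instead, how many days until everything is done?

28

The binding path is R→S→A→W = 5+9+5+9 = 28; finish at 28 days.
The longest path through C is only 12 days, so C has float 16.
The critical path is still R→S→A→W; finish is now 28 days.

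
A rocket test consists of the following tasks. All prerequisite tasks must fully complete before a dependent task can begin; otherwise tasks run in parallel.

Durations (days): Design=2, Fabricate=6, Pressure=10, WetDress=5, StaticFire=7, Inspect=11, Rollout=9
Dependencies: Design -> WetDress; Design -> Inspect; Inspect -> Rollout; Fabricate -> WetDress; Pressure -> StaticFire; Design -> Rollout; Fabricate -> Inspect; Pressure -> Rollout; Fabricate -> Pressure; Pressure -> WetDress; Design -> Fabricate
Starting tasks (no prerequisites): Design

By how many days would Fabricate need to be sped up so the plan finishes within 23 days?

Current finish: 28 days; target: 23.
Fabricate is on every critical path, so each day cut from Fabricate cuts the finish by one (this holds down to a finish of 23).
Need 28 − 23 = 5 days off Fabricate → Fabricate becomes 1 day, finish becomes 23.

5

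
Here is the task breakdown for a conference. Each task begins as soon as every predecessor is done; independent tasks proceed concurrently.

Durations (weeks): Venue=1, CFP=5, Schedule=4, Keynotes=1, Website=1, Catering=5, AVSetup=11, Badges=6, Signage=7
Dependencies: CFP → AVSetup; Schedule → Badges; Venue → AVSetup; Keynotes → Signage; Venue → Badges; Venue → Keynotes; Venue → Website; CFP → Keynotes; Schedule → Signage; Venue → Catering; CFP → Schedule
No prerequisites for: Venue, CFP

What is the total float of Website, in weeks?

14

Critical path: CFP→Schedule→Signage = 5+4+7 = 16, so the finish is 16 weeks.
The longest chain containing Website totals 2 weeks.
Slack of Website = 15 − 1 = 14 weeks.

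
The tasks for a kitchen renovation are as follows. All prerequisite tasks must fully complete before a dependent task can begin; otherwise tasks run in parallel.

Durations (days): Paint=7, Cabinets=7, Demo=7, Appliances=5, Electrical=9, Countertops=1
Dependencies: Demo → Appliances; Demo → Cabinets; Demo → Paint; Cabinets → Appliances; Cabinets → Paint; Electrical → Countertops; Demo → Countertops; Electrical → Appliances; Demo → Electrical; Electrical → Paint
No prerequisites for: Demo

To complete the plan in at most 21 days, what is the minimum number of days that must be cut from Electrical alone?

Current finish: 23 days; target: 21.
Electrical is on every critical path, so each day cut from Electrical cuts the finish by one (this holds down to a finish of 21).
Need 23 − 21 = 2 days off Electrical → Electrical becomes 7 days, finish becomes 21.

2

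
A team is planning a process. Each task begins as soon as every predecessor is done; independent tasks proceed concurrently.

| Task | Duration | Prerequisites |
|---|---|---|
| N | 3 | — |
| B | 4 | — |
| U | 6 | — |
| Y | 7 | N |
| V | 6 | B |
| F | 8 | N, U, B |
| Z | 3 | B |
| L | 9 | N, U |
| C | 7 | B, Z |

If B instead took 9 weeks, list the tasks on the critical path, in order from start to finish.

B, Z, C

The binding path is U→L = 6+9 = 15; finish at 15 weeks.
The longest path through B is only 14 weeks, so B has float 1.
New critical path: B→Z→C = 9+3+7 = 19 ⇒ 19 weeks.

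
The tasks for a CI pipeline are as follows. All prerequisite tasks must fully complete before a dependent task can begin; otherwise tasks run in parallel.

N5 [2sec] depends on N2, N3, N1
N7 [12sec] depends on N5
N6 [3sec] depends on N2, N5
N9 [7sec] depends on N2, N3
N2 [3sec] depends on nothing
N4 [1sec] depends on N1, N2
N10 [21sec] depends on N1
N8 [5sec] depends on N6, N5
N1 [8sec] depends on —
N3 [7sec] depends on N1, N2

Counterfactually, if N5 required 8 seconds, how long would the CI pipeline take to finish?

35

As given, the longest chain is N1→N3→N5→N7 = 8+7+2+12 = 29, so the finish is 29 seconds.
N5 is on the critical path; changing it to 8 makes that path 35 seconds.
No other chain overtakes it, so the finish is 35 seconds.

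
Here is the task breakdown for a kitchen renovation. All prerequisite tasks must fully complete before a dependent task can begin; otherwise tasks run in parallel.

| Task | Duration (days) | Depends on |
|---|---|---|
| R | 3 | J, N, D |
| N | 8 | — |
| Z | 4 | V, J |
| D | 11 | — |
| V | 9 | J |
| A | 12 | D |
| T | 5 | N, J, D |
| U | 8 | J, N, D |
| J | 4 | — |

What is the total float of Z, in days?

6

The longest chain is D→A = 11+12 = 23; overall finish 23 days.
Z finishes as early as 17 and must finish by 23.
So Z can slip 23 − 17 = 6 days.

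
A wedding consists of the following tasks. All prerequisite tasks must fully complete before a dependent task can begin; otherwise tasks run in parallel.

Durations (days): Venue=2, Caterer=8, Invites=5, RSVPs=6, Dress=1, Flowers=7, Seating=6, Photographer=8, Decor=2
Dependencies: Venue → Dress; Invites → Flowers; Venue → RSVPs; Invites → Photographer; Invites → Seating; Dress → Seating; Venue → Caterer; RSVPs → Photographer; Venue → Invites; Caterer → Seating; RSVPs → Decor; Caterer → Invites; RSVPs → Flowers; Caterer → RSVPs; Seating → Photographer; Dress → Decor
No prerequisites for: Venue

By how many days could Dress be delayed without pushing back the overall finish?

12

Venue→Caterer→Invites→Seating→Photographer = 2+8+5+6+8 = 29 sets the makespan at 29 days.
The longest chain containing Dress totals 17 days.
Float = 29 − 17 = 12.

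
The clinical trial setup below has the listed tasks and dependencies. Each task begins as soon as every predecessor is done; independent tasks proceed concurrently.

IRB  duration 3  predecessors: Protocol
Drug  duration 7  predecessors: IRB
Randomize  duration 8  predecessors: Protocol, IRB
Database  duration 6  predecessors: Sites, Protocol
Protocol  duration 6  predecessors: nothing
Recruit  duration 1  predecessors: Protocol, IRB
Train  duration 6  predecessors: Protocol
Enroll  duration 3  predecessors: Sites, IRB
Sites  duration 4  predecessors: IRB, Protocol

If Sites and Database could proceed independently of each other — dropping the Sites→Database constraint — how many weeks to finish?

Original critical path: Protocol→IRB→Sites→Database = 6+3+4+6 = 19 ⇒ 19 weeks.
Without Sites→Database, Database's earliest start moves from 13 to 6.
The longest chain is now Protocol→IRB→Randomize = 6+3+8 = 17, so the job takes 17 weeks.

17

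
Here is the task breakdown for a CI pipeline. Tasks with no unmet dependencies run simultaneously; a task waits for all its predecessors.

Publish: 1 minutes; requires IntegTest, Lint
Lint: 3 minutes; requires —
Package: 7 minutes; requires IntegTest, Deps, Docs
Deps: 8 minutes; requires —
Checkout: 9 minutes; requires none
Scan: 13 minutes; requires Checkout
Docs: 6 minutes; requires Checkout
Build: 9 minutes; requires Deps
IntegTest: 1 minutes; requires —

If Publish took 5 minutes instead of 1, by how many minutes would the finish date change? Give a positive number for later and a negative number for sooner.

As given, the longest chain is Checkout→Docs→Package = 9+6+7 = 22, so the finish is 22 minutes.
Publish is off the critical path — its longest chain is 4 minutes, giving 18 of slack.
The critical path is still Checkout→Docs→Package; finish is now 22 minutes.
Change in finish: 22 − 22 = +0 minutes.

0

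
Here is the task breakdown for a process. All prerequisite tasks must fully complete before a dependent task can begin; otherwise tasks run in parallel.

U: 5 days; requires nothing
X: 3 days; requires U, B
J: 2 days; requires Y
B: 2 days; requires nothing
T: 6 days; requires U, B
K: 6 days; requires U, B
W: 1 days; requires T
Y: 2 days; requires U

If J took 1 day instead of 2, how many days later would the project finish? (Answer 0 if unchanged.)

Actual critical path: U→T→W = 5+6+1 = 12 ⇒ 12 days.
J is off the critical path — its longest chain is 9 days, giving 3 of slack.
No other chain overtakes it, so the finish is 12 days.
Change in finish: 12 − 12 = +0 days.

0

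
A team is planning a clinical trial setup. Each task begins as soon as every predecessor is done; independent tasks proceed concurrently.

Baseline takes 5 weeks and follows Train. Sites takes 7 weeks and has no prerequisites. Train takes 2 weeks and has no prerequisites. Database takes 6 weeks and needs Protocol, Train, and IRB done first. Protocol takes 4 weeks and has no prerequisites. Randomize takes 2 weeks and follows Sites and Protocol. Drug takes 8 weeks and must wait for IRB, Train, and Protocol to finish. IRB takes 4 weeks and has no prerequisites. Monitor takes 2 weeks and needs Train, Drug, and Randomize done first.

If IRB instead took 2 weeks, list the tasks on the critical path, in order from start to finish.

The binding path is IRB→Drug→Monitor = 4+8+2 = 14; finish at 14 weeks.
Since IRB is critical, the -2 change carries straight to that chain (now 12 weeks).
The binding chain switches to Protocol→Drug→Monitor = 4+8+2 = 14; finish 14 weeks.

Protocol, Drug, Monitor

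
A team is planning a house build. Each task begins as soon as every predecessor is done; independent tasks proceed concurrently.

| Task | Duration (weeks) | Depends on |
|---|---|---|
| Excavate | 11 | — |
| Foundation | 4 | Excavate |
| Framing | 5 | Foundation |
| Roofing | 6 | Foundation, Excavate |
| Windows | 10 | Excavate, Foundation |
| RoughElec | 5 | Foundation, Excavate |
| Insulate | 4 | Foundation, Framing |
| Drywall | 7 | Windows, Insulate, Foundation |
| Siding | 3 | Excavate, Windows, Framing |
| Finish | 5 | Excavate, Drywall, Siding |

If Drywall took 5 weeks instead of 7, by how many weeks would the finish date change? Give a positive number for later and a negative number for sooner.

-2

The binding path is Excavate→Foundation→Windows→Drywall→Finish = 11+4+10+7+5 = 37; finish at 37 weeks.
Drywall lies on that path, so at 5 weeks the path becomes 35 weeks.
No other chain overtakes it, so the finish is 35 weeks.
Change in finish: 35 − 37 = -2 weeks.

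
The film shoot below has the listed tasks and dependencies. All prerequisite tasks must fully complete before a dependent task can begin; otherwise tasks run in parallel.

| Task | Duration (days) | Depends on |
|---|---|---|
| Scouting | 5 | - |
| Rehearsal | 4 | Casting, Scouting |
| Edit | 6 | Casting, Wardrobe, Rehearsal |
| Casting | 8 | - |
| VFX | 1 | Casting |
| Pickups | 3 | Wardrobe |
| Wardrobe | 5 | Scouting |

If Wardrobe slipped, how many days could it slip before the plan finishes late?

2

Critical path: Casting→Rehearsal→Edit = 8+4+6 = 18, so the finish is 18 days.
Wardrobe finishes as early as 10 and must finish by 12.
Float = 18 − 16 = 2.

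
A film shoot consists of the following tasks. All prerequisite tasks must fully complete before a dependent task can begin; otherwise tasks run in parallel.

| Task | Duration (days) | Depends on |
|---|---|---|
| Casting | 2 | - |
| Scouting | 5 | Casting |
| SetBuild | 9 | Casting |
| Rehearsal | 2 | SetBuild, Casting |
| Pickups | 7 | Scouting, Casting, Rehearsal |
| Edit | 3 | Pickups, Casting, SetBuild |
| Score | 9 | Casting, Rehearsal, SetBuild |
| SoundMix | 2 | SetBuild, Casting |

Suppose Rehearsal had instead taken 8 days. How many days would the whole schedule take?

29

Actual critical path: Casting→SetBuild→Rehearsal→Pickups→Edit = 2+9+2+7+3 = 23 ⇒ 23 days.
Rehearsal is on the critical path; changing it to 8 makes that path 29 days.
No other chain overtakes it, so the finish is 29 days.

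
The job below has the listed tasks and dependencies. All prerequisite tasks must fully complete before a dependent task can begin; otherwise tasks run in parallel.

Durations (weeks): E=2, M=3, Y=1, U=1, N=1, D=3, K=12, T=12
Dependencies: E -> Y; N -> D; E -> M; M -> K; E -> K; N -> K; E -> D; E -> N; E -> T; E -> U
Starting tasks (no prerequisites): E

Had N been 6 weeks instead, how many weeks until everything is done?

Critical path before the change: E→M→K = 2+3+12 = 17 giving 17 weeks.
The longest path through N is only 15 weeks, so N has float 2.
Now E→N→K = 2+6+12 = 20 is longest, so the finish becomes 20 weeks.

20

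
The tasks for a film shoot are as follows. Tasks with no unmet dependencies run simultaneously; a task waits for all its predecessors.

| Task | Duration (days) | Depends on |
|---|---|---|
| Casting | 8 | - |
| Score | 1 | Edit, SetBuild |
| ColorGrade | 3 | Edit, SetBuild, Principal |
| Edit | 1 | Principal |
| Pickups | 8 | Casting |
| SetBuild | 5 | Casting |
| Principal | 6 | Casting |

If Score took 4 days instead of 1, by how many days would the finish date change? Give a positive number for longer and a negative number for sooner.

1

The binding path is Casting→Principal→Edit→ColorGrade = 8+6+1+3 = 18; finish at 18 days.
Score has 2 days of float (longest path through it is 16).
The binding chain switches to Casting→Principal→Edit→Score = 8+6+1+4 = 19; finish 19 days.
Change in finish: 19 − 18 = +1 days.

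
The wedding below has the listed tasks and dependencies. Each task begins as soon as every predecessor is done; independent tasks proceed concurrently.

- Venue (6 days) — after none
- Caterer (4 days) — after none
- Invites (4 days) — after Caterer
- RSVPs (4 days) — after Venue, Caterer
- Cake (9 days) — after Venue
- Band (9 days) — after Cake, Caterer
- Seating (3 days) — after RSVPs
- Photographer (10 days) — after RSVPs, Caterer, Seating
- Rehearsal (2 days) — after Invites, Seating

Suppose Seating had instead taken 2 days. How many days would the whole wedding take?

Actual critical path: Venue→Cake→Band = 6+9+9 = 24 ⇒ 24 days.
Seating is off the critical path — its longest chain is 23 days, giving 1 of slack.
The critical path is still Venue→Cake→Band; finish is now 24 days.

24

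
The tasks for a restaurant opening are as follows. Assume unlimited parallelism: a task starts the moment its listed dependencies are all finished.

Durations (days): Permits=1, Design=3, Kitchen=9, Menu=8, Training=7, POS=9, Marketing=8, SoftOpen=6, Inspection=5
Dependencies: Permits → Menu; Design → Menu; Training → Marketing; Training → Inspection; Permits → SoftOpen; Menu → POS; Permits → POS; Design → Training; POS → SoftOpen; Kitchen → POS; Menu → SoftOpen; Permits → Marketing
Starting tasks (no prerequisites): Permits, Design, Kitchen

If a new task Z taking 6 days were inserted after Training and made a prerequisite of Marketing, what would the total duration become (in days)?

Originally the restaurant opening takes 26 days.
With Z inserted, Marketing now waits for max(Permits, Training, Z).
New critical path: Design→Menu→POS→SoftOpen = 3+8+9+6 = 26 ⇒ 26 days.

26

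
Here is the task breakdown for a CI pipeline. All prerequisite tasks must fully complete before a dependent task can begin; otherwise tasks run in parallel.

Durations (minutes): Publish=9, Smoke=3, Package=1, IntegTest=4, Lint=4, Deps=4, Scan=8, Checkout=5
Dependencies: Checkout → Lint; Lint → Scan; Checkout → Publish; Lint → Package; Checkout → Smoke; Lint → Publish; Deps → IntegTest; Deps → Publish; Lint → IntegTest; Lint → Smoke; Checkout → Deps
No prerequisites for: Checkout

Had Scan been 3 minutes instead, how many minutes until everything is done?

18

Baseline: Checkout→Deps→Publish = 5+4+9 = 18 → 18 minutes.
Scan has 1 minute of float (longest path through it is 17).
The critical path is still Checkout→Deps→Publish; finish is now 18 minutes.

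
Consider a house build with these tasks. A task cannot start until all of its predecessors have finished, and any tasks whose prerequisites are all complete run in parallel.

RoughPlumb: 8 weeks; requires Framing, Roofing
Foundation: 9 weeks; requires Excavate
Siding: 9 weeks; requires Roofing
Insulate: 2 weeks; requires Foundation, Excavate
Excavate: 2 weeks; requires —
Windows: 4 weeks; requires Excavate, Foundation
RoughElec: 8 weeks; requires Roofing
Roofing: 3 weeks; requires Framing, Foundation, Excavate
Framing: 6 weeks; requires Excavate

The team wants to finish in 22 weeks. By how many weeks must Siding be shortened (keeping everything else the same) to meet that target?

1

Current finish: 23 weeks; target: 22.
Siding is on every critical path, so each week cut from Siding cuts the finish by one (this holds down to a finish of 22).
Need 23 − 22 = 1 week off Siding → Siding becomes 8 weeks, finish becomes 22.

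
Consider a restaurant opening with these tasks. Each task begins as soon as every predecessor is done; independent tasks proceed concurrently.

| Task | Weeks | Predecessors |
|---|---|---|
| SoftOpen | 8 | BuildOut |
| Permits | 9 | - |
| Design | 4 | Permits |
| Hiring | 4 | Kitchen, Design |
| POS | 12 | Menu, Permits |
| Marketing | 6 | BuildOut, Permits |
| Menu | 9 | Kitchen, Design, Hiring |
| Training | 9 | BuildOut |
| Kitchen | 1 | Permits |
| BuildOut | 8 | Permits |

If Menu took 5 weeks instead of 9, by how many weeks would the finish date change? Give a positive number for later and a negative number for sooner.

As given, the longest chain is Permits→Design→Hiring→Menu→POS = 9+4+4+9+12 = 38, so the finish is 38 weeks.
Menu lies on that path, so at 5 weeks the path becomes 34 weeks.
The critical path is still Permits→Design→Hiring→Menu→POS; finish is now 34 weeks.
Change in finish: 34 − 38 = -4 weeks.

-4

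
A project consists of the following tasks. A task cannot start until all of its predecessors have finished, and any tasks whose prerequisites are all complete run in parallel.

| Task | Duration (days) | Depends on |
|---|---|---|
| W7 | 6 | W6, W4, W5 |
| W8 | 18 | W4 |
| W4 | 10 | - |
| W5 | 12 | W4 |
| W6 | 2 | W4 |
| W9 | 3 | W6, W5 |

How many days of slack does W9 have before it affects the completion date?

The longest chain is W4→W5→W7 = 10+12+6 = 28; overall finish 28 days.
W9 finishes as early as 25 and must finish by 28.
Slack of W9 = 25 − 22 = 3 days.

3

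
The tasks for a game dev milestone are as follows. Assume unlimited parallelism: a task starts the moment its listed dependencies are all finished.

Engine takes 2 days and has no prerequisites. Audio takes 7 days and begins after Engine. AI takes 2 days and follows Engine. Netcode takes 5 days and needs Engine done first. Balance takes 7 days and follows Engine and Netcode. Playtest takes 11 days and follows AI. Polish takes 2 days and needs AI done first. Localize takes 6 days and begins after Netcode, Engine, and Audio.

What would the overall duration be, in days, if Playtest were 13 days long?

17

The binding path is Engine→AI→Playtest = 2+2+11 = 15; finish at 15 days.
Since Playtest is critical, the +2 change carries straight to that chain (now 17 days).
No other chain overtakes it, so the finish is 17 days.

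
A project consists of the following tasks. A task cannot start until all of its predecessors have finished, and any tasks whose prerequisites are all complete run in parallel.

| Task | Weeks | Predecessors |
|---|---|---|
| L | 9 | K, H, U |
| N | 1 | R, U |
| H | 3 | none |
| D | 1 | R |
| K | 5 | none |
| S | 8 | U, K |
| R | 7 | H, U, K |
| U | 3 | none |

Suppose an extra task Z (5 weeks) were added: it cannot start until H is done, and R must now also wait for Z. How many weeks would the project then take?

16

Originally the project takes 14 weeks.
With Z inserted, R now waits for max(H, U, K, Z).
New critical path: H→Z→R→N = 3+5+7+1 = 16 ⇒ 16 weeks.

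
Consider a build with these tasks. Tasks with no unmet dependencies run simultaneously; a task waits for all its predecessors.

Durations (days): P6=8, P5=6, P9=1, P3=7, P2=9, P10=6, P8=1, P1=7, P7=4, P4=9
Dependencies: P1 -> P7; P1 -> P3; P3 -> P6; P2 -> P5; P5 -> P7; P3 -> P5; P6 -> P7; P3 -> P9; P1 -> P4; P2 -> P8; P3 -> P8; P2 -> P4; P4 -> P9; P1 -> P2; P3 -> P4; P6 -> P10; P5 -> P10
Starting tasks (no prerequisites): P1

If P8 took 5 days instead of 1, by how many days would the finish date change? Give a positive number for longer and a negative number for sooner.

As given, the longest chain is P1→P2→P5→P10 = 7+9+6+6 = 28, so the finish is 28 days.
P8 is off the critical path — its longest chain is 17 days, giving 11 of slack.
That remains the longest chain; total 28 days.
Change in finish: 28 − 28 = +0 days.

0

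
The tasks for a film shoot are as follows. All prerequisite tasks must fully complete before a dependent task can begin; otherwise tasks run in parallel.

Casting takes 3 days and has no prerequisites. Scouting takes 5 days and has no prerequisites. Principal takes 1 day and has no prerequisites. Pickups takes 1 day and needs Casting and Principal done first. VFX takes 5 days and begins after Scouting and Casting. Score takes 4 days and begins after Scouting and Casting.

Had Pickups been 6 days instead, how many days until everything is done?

Critical path before the change: Scouting→VFX = 5+5 = 10 giving 10 days.
The longest path through Pickups is only 4 days, so Pickups has float 6.
The critical path is still Scouting→VFX; finish is now 10 days.

10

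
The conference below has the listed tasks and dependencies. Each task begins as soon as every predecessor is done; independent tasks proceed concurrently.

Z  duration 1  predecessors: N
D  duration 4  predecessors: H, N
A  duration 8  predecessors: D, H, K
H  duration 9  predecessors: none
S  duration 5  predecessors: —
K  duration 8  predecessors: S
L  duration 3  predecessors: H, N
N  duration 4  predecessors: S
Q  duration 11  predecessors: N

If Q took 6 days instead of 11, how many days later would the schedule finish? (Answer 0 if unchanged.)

Baseline: H→D→A = 9+4+8 = 21 → 21 days.
Q is off the critical path — its longest chain is 20 days, giving 1 of slack.
The critical path is still H→D→A; finish is now 21 days.
Change in finish: 21 − 21 = +0 days.

0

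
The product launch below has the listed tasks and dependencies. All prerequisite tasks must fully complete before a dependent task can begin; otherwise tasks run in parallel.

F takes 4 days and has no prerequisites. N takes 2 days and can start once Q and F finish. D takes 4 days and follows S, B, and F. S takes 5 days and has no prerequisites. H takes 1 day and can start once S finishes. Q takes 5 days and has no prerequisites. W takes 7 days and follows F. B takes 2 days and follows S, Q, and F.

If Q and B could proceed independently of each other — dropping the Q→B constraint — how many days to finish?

11

With the dependency in place, S→B→D = 5+2+4 = 11 sets the finish at 11 days.
Dropping Q→B doesn't change B's earliest start (5); another predecessor still binds.
The longest chain is now S→B→D = 5+2+4 = 11, so the project takes 11 days.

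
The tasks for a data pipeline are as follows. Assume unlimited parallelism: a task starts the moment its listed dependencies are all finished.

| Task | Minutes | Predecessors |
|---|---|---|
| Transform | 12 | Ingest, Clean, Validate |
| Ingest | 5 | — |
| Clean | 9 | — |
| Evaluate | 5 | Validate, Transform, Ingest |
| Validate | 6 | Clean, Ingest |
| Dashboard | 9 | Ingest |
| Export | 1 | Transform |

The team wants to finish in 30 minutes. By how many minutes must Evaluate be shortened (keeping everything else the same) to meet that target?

2

Current finish: 32 minutes; target: 30.
Evaluate is on every critical path, so each minute cut from Evaluate cuts the finish by one (this holds down to a finish of 28).
Need 32 − 30 = 2 minutes off Evaluate → Evaluate becomes 3 minutes, finish becomes 30.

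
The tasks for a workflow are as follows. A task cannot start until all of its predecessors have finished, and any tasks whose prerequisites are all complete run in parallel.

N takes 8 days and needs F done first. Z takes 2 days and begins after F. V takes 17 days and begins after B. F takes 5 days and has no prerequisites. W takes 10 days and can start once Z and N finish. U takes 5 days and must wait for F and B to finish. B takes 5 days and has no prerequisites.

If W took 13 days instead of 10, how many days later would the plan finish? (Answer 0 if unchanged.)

3

The binding path is F→N→W = 5+8+10 = 23; finish at 23 days.
Since W is critical, the +3 change carries straight to that chain (now 26 days).
That remains the longest chain; total 26 days.
Change in finish: 26 − 23 = +3 days.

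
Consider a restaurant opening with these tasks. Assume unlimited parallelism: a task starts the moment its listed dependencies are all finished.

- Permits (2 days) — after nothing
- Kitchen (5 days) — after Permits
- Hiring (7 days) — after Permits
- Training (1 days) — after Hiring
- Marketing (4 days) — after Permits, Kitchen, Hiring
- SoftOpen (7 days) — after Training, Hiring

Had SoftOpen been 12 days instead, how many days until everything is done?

Actual critical path: Permits→Hiring→Training→SoftOpen = 2+7+1+7 = 17 ⇒ 17 days.
SoftOpen is on the critical path; changing it to 12 makes that path 22 days.
That remains the longest chain; total 22 days.

22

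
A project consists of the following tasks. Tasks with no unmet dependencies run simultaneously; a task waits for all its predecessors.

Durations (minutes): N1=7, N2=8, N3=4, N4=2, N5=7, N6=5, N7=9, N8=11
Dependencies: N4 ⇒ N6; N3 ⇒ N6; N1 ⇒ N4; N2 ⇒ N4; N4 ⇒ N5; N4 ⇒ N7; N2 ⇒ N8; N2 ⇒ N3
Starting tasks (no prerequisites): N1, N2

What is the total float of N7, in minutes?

0

N2→N4→N7 = 8+2+9 = 19 sets the makespan at 19 minutes.
Longest path through N7: 19 minutes (earliest finish 19, latest finish 19).
So N7 can slip 19 − 19 = 0 minutes.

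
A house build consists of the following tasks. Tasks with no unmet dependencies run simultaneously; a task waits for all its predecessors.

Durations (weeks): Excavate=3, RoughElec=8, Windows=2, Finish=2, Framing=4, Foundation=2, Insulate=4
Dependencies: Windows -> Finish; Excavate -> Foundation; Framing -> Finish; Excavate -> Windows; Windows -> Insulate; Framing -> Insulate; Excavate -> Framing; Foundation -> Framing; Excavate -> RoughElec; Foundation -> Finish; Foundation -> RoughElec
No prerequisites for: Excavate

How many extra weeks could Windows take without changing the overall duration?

4

Excavate→Foundation→Framing→Insulate = 3+2+4+4 = 13 sets the makespan at 13 weeks.
Windows finishes as early as 5 and must finish by 9.
Slack of Windows = 7 − 3 = 4 weeks.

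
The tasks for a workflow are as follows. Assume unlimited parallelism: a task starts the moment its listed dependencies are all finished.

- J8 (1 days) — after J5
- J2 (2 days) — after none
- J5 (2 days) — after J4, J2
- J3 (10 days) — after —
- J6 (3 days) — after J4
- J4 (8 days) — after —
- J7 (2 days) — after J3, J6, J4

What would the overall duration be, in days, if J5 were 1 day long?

Critical path before the change: J4→J6→J7 = 8+3+2 = 13 giving 13 days.
J5 has 2 days of float (longest path through it is 11).
The critical path is still J4→J6→J7; finish is now 13 days.

13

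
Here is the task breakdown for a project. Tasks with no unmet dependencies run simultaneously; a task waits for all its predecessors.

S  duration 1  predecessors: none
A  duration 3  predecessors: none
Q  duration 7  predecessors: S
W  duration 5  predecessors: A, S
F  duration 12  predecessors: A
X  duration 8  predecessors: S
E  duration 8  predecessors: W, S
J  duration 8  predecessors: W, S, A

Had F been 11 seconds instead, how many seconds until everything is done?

Critical path before the change: A→W→E = 3+5+8 = 16 giving 16 seconds.
F is off the critical path — its longest chain is 15 seconds, giving 1 of slack.
That remains the longest chain; total 16 seconds.

16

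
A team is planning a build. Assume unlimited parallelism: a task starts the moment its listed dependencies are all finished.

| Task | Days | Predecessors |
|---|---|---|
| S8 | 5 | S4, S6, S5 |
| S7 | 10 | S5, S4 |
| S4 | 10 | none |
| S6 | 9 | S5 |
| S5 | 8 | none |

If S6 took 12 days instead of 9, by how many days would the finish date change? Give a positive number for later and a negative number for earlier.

3

The binding path is S5→S6→S8 = 8+9+5 = 22; finish at 22 days.
S6 is on the critical path; changing it to 12 makes that path 25 days.
The critical path is still S5→S6→S8; finish is now 25 days.
Change in finish: 25 − 22 = +3 days.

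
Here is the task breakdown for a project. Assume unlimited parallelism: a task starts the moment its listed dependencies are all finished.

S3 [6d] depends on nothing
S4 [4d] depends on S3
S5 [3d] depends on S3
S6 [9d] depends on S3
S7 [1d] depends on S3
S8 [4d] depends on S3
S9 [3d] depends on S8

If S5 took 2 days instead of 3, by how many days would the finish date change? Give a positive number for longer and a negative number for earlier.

0

Baseline: S3→S6 = 6+9 = 15 → 15 days.
S5 has 6 days of float (longest path through it is 9).
No other chain overtakes it, so the finish is 15 days.
Change in finish: 15 − 15 = +0 days.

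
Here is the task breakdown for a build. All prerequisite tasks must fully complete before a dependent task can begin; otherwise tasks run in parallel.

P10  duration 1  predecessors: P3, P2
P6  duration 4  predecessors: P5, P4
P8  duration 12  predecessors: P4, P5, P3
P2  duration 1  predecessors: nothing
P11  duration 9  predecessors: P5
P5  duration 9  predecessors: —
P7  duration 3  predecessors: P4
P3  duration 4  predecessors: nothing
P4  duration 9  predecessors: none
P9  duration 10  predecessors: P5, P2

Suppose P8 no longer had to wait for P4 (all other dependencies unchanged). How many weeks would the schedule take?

21

Original critical path: P4→P8 = 9+12 = 21 ⇒ 21 weeks.
Dropping P4→P8 doesn't change P8's earliest start (9); another predecessor still binds.
After: P5→P8 = 9+12 = 21 → 21 weeks.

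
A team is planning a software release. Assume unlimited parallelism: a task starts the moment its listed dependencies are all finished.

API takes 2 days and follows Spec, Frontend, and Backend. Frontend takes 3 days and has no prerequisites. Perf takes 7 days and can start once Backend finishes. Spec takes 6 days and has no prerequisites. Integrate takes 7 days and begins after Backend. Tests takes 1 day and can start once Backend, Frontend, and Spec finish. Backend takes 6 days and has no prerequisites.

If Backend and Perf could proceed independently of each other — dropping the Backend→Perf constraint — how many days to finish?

With the dependency in place, Backend→Perf = 6+7 = 13 sets the finish at 13 days.
Without Backend→Perf, Perf's earliest start moves from 6 to 0.
New critical path: Backend→Integrate = 6+7 = 13 ⇒ 13 days.

13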